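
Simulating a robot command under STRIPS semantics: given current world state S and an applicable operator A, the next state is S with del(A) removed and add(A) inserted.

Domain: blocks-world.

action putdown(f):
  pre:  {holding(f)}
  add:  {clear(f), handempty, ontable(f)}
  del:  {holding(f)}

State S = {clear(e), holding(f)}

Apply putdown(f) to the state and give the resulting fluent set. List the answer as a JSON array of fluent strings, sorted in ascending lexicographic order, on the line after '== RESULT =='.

Progress:
  pre ⊆ S: {holding(f)} ⊆ S  — applicable
  S \ del = {clear(e)}
  ∪ add   = {clear(e), clear(f), handempty, ontable(f)}

== RESULT ==
["clear(e)", "clear(f)", "handempty", "ontable(f)"]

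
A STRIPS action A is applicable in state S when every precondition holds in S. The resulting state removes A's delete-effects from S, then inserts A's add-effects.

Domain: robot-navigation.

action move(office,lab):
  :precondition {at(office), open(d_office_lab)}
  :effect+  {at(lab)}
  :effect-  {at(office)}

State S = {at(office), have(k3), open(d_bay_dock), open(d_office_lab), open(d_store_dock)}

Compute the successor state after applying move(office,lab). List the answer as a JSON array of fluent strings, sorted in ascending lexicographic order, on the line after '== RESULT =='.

Compute (S \ del) ∪ add:
  pre ⊆ S: {at(office), open(d_office_lab)} ⊆ S  — applicable
  S \ del = {have(k3), open(d_bay_dock), open(d_office_lab), open(d_store_dock)}
  ∪ add   = {at(lab), have(k3), open(d_bay_dock), open(d_office_lab), open(d_store_dock)}

== RESULT ==
["at(lab)", "have(k3)", "open(d_bay_dock)", "open(d_office_lab)", "open(d_store_dock)"]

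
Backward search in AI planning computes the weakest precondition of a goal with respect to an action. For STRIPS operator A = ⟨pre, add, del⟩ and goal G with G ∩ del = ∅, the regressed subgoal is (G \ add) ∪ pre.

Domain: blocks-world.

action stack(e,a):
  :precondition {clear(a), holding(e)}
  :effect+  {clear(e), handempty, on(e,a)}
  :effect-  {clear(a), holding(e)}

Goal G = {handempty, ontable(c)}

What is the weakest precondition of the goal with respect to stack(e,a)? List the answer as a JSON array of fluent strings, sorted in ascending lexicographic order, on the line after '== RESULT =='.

Regress:
  G ∩ del = {}  (empty — regression defined)
  G \ add = {handempty, ontable(c)} \ {clear(e), handempty, on(e,a)} = {ontable(c)}
  ∪ pre   = {ontable(c)} ∪ {clear(a), holding(e)}
          = {clear(a), holding(e), ontable(c)}

== RESULT ==
["clear(a)", "holding(e)", "ontable(c)"]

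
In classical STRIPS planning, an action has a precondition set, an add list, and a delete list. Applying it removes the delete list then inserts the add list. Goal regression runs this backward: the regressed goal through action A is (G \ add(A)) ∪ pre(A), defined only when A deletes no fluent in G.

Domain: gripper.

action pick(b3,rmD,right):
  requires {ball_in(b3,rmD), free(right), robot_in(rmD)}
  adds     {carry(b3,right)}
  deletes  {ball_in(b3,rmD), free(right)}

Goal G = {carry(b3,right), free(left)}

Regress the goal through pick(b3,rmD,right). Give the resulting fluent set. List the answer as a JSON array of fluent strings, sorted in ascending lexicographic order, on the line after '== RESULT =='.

Compute (G \ add) ∪ pre:
  G ∩ del = {}  (empty — regression defined)
  G \ add = {carry(b3,right), free(left)} \ {carry(b3,right)} = {free(left)}
  ∪ pre   = {free(left)} ∪ {ball_in(b3,rmD), free(right), robot_in(rmD)}
          = {ball_in(b3,rmD), free(left), free(right), robot_in(rmD)}

== RESULT ==
["ball_in(b3,rmD)", "free(left)", "free(right)", "robot_in(rmD)"]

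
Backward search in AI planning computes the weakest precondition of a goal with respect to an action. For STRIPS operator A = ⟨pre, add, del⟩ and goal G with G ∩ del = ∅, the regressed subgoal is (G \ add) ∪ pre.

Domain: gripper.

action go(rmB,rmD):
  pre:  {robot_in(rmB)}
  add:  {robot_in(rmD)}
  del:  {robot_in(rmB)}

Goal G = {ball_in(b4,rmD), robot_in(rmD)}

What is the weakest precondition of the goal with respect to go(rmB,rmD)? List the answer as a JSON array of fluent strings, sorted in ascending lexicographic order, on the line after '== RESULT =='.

Regress:
  G ∩ del = {}  (empty — regression defined)
  G \ add = {ball_in(b4,rmD), robot_in(rmD)} \ {robot_in(rmD)} = {ball_in(b4,rmD)}
  ∪ pre   = {ball_in(b4,rmD)} ∪ {robot_in(rmB)}
          = {ball_in(b4,rmD), robot_in(rmB)}

== RESULT ==
["ball_in(b4,rmD)", "robot_in(rmB)"]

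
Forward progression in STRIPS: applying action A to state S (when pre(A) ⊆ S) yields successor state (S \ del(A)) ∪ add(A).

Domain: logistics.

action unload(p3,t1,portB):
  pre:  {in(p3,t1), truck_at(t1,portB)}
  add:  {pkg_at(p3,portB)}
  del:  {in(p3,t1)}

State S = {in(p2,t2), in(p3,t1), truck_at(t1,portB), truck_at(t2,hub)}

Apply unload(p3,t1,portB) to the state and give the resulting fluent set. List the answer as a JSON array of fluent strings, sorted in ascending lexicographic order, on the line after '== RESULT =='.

Compute (S \ del) ∪ add:
  pre ⊆ S: {in(p3,t1), truck_at(t1,portB)} ⊆ S  — applicable
  S \ del = {in(p2,t2), truck_at(t1,portB), truck_at(t2,hub)}
  ∪ add   = {in(p2,t2), pkg_at(p3,portB), truck_at(t1,portB), truck_at(t2,hub)}

== RESULT ==
["in(p2,t2)", "pkg_at(p3,portB)", "truck_at(t1,portB)", "truck_at(t2,hub)"]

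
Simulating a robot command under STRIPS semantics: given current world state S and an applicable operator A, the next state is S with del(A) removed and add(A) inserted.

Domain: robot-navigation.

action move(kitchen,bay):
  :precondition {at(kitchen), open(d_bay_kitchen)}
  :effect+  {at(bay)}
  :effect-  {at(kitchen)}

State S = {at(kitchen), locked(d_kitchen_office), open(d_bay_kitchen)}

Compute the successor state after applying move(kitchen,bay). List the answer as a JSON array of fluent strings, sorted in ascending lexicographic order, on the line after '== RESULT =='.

Progress:
  pre ⊆ S: {at(kitchen), open(d_bay_kitchen)} ⊆ S  — applicable
  S \ del = {locked(d_kitchen_office), open(d_bay_kitchen)}
  ∪ add   = {at(bay), locked(d_kitchen_office), open(d_bay_kitchen)}

== RESULT ==
["at(bay)", "locked(d_kitchen_office)", "open(d_bay_kitchen)"]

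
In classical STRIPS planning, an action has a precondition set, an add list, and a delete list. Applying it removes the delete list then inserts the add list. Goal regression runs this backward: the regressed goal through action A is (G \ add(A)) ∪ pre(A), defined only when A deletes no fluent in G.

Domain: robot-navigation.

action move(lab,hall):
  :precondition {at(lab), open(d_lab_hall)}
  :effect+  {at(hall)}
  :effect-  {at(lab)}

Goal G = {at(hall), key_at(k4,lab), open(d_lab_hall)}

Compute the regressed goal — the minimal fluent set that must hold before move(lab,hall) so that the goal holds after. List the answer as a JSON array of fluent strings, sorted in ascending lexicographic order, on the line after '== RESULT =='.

Regress:
  G ∩ del = {}  (empty — regression defined)
  G \ add = {at(hall), key_at(k4,lab), open(d_lab_hall)} \ {at(hall)} = {key_at(k4,lab), open(d_lab_hall)}
  ∪ pre   = {key_at(k4,lab), open(d_lab_hall)} ∪ {at(lab), open(d_lab_hall)}
          = {at(lab), key_at(k4,lab), open(d_lab_hall)}

== RESULT ==
["at(lab)", "key_at(k4,lab)", "open(d_lab_hall)"]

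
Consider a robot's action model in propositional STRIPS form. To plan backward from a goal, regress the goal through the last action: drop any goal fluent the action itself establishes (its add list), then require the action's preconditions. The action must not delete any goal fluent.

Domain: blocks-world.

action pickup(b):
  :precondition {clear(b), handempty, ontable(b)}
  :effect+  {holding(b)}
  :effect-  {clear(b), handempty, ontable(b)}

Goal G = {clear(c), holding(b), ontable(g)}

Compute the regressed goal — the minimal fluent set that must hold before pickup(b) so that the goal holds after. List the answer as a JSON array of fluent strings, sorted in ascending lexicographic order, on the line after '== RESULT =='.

Regress:
  G ∩ del = {}  (empty — regression defined)
  G \ add = {clear(c), holding(b), ontable(g)} \ {holding(b)} = {clear(c), ontable(g)}
  ∪ pre   = {clear(c), ontable(g)} ∪ {clear(b), handempty, ontable(b)}
          = {clear(b), clear(c), handempty, ontable(b), ontable(g)}

== RESULT ==
["clear(b)", "clear(c)", "handempty", "ontable(b)", "ontable(g)"]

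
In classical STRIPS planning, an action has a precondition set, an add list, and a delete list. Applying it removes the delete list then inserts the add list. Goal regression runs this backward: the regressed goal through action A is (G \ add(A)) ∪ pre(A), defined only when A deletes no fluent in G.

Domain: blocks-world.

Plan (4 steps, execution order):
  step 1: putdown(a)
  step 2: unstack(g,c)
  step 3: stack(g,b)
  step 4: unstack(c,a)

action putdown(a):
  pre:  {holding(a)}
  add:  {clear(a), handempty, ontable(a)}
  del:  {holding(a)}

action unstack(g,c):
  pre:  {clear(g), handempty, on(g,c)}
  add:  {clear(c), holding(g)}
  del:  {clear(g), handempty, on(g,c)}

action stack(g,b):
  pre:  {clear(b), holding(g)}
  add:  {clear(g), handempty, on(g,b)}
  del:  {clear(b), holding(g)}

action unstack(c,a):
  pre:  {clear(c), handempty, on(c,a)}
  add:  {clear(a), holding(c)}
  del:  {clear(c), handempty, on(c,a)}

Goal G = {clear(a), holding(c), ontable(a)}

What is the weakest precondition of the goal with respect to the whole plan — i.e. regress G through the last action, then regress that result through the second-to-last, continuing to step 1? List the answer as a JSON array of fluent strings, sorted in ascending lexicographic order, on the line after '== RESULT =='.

Work backward from the goal:
  through step 4 (unstack(c,a)): drop {clear(a), holding(c)}, keep {ontable(a)}, require {clear(c), handempty, on(c,a)}
    → {clear(c), handempty, on(c,a), ontable(a)}
  through step 3 (stack(g,b)): drop {handempty}, keep {clear(c), on(c,a), ontable(a)}, require {clear(b), holding(g)}
    → {clear(b), clear(c), holding(g), on(c,a), ontable(a)}
  through step 2 (unstack(g,c)): drop {clear(c), holding(g)}, keep {clear(b), on(c,a), ontable(a)}, require {clear(g), handempty, on(g,c)}
    → {clear(b), clear(g), handempty, on(c,a), on(g,c), ontable(a)}
  through step 1 (putdown(a)): drop {handempty, ontable(a)}, keep {clear(b), clear(g), on(c,a), on(g,c)}, require {holding(a)}
    → {clear(b), clear(g), holding(a), on(c,a), on(g,c)}

== RESULT ==
["clear(b)", "clear(g)", "holding(a)", "on(c,a)", "on(g,c)"]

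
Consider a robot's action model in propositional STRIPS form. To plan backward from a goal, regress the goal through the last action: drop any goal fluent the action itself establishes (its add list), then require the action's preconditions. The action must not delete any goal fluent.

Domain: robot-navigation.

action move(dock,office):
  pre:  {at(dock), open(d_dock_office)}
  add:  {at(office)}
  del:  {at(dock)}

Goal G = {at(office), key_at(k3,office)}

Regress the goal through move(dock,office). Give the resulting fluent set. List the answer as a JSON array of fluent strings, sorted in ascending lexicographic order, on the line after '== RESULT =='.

Regress:
  G ∩ del = {}  (empty — regression defined)
  G \ add = {at(office), key_at(k3,office)} \ {at(office)} = {key_at(k3,office)}
  ∪ pre   = {key_at(k3,office)} ∪ {at(dock), open(d_dock_office)}
          = {at(dock), key_at(k3,office), open(d_dock_office)}

== RESULT ==
["at(dock)", "key_at(k3,office)", "open(d_dock_office)"]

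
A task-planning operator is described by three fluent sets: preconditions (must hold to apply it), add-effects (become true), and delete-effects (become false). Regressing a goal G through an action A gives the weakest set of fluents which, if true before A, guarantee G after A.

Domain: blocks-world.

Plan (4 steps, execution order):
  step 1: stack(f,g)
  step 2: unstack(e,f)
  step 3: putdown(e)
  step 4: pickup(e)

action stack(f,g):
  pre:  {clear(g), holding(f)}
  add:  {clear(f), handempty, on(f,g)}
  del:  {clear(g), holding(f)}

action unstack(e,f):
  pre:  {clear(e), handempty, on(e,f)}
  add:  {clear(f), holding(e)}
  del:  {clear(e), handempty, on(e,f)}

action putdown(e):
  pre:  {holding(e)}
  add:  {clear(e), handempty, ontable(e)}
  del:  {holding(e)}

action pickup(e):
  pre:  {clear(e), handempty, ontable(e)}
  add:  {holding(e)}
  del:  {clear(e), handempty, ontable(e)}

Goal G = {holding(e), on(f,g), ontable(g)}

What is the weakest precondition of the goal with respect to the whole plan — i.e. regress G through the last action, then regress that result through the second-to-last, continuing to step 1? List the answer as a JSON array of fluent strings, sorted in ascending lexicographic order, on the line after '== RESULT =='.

Regress step by step:
  through step 4 (pickup(e)): drop {holding(e)}, keep {on(f,g), ontable(g)}, require {clear(e), handempty, ontable(e)}
    → {clear(e), handempty, on(f,g), ontable(e), ontable(g)}
  through step 3 (putdown(e)): drop {clear(e), handempty, ontable(e)}, keep {on(f,g), ontable(g)}, require {holding(e)}
    → {holding(e), on(f,g), ontable(g)}
  through step 2 (unstack(e,f)): drop {holding(e)}, keep {on(f,g), ontable(g)}, require {clear(e), handempty, on(e,f)}
    → {clear(e), handempty, on(e,f), on(f,g), ontable(g)}
  through step 1 (stack(f,g)): drop {handempty, on(f,g)}, keep {clear(e), on(e,f), ontable(g)}, require {clear(g), holding(f)}
    → {clear(e), clear(g), holding(f), on(e,f), ontable(g)}

== RESULT ==
["clear(e)", "clear(g)", "holding(f)", "on(e,f)", "ontable(g)"]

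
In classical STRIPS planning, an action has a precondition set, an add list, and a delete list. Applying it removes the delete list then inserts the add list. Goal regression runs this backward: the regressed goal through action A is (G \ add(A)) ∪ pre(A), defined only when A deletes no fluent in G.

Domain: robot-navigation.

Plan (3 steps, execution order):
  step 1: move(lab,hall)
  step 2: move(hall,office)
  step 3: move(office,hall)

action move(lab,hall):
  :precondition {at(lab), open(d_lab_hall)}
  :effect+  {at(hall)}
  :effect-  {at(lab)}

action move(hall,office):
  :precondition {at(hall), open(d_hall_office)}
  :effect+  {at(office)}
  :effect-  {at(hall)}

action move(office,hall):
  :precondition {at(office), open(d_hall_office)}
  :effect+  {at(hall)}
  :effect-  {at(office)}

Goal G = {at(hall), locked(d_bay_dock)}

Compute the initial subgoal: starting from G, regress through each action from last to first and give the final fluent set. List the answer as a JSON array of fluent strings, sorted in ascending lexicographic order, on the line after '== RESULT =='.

Work backward from the goal:
  through step 3 (move(office,hall)): drop {at(hall)}, keep {locked(d_bay_dock)}, require {at(office), open(d_hall_office)}
    → {at(office), locked(d_bay_dock), open(d_hall_office)}
  through step 2 (move(hall,office)): drop {at(office)}, keep {locked(d_bay_dock), open(d_hall_office)}, require {at(hall), open(d_hall_office)}
    → {at(hall), locked(d_bay_dock), open(d_hall_office)}
  through step 1 (move(lab,hall)): drop {at(hall)}, keep {locked(d_bay_dock), open(d_hall_office)}, require {at(lab), open(d_lab_hall)}
    → {at(lab), locked(d_bay_dock), open(d_hall_office), open(d_lab_hall)}

== RESULT ==
["at(lab)", "locked(d_bay_dock)", "open(d_hall_office)", "open(d_lab_hall)"]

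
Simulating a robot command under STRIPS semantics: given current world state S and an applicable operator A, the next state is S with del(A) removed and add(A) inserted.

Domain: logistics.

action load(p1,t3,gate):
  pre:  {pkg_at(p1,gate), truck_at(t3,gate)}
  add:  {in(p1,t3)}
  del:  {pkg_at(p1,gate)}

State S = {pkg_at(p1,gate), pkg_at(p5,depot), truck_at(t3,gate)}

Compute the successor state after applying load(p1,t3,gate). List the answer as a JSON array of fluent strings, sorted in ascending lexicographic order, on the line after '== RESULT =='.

Compute (S \ del) ∪ add:
  pre ⊆ S: {pkg_at(p1,gate), truck_at(t3,gate)} ⊆ S  — applicable
  S \ del = {pkg_at(p5,depot), truck_at(t3,gate)}
  ∪ add   = {in(p1,t3), pkg_at(p5,depot), truck_at(t3,gate)}

== RESULT ==
["in(p1,t3)", "pkg_at(p5,depot)", "truck_at(t3,gate)"]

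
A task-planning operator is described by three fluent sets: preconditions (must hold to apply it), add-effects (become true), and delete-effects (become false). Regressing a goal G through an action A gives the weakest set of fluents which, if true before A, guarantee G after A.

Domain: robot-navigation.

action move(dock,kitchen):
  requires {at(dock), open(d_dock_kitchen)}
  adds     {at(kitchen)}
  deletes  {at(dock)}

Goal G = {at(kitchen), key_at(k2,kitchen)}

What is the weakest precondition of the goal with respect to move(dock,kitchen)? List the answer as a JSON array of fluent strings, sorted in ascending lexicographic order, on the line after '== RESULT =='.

Regress:
  G ∩ del = {}  (empty — regression defined)
  G \ add = {at(kitchen), key_at(k2,kitchen)} \ {at(kitchen)} = {key_at(k2,kitchen)}
  ∪ pre   = {key_at(k2,kitchen)} ∪ {at(dock), open(d_dock_kitchen)}
          = {at(dock), key_at(k2,kitchen), open(d_dock_kitchen)}

== RESULT ==
["at(dock)", "key_at(k2,kitchen)", "open(d_dock_kitchen)"]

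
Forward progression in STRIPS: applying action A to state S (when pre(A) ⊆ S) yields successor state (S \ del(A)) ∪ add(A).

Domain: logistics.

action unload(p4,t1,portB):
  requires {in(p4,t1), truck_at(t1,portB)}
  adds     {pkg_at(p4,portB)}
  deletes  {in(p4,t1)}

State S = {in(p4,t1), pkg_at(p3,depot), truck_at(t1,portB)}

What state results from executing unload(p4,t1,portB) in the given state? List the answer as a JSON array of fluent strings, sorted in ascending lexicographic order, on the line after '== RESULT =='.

Compute (S \ del) ∪ add:
  pre ⊆ S: {in(p4,t1), truck_at(t1,portB)} ⊆ S  — applicable
  S \ del = {pkg_at(p3,depot), truck_at(t1,portB)}
  ∪ add   = {pkg_at(p3,depot), pkg_at(p4,portB), truck_at(t1,portB)}

== RESULT ==
["pkg_at(p3,depot)", "pkg_at(p4,portB)", "truck_at(t1,portB)"]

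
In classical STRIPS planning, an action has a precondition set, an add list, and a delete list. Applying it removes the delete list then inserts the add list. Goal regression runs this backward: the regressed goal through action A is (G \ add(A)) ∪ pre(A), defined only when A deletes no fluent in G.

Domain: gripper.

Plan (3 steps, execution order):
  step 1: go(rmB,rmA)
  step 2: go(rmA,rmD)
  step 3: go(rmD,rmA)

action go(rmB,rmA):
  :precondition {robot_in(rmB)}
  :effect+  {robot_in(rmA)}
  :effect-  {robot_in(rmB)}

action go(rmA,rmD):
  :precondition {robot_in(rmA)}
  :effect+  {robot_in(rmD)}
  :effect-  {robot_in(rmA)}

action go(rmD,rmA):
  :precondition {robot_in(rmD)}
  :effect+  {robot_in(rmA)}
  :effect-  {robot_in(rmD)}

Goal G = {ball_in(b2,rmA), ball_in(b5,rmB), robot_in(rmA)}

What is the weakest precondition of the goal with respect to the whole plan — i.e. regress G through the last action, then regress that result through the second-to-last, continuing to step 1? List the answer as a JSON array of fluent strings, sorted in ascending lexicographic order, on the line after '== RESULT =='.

Regress step by step:
  through step 3 (go(rmD,rmA)): drop {robot_in(rmA)}, keep {ball_in(b2,rmA), ball_in(b5,rmB)}, require {robot_in(rmD)}
    → {ball_in(b2,rmA), ball_in(b5,rmB), robot_in(rmD)}
  through step 2 (go(rmA,rmD)): drop {robot_in(rmD)}, keep {ball_in(b2,rmA), ball_in(b5,rmB)}, require {robot_in(rmA)}
    → {ball_in(b2,rmA), ball_in(b5,rmB), robot_in(rmA)}
  through step 1 (go(rmB,rmA)): drop {robot_in(rmA)}, keep {ball_in(b2,rmA), ball_in(b5,rmB)}, require {robot_in(rmB)}
    → {ball_in(b2,rmA), ball_in(b5,rmB), robot_in(rmB)}

== RESULT ==
["ball_in(b2,rmA)", "ball_in(b5,rmB)", "robot_in(rmB)"]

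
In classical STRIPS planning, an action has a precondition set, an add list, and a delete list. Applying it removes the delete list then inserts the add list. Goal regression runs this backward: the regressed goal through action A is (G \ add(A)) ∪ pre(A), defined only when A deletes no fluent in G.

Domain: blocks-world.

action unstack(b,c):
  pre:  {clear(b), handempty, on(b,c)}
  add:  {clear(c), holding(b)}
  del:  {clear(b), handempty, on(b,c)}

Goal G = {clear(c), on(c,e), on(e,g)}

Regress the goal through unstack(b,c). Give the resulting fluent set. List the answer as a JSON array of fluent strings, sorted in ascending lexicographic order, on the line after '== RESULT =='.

Compute (G \ add) ∪ pre:
  G ∩ del = {}  (empty — regression defined)
  G \ add = {clear(c), on(c,e), on(e,g)} \ {clear(c), holding(b)} = {on(c,e), on(e,g)}
  ∪ pre   = {on(c,e), on(e,g)} ∪ {clear(b), handempty, on(b,c)}
          = {clear(b), handempty, on(b,c), on(c,e), on(e,g)}

== RESULT ==
["clear(b)", "handempty", "on(b,c)", "on(c,e)", "on(e,g)"]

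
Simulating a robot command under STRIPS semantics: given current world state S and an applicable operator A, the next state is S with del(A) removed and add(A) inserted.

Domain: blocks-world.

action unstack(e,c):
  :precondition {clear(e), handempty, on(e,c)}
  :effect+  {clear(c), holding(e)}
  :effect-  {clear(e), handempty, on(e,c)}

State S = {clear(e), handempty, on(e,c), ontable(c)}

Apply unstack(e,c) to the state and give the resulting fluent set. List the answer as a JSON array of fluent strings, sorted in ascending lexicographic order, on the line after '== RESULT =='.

Progress:
  pre ⊆ S: {clear(e), handempty, on(e,c)} ⊆ S  — applicable
  S \ del = {ontable(c)}
  ∪ add   = {clear(c), holding(e), ontable(c)}

== RESULT ==
["clear(c)", "holding(e)", "ontable(c)"]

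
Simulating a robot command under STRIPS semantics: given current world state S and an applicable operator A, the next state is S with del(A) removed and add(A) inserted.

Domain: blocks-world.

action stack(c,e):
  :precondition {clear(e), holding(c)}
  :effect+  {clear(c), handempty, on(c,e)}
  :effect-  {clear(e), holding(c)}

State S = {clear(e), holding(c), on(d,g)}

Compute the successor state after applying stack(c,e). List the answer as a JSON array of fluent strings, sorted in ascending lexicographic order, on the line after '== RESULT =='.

Compute (S \ del) ∪ add:
  pre ⊆ S: {clear(e), holding(c)} ⊆ S  — applicable
  S \ del = {on(d,g)}
  ∪ add   = {clear(c), handempty, on(c,e), on(d,g)}

== RESULT ==
["clear(c)", "handempty", "on(c,e)", "on(d,g)"]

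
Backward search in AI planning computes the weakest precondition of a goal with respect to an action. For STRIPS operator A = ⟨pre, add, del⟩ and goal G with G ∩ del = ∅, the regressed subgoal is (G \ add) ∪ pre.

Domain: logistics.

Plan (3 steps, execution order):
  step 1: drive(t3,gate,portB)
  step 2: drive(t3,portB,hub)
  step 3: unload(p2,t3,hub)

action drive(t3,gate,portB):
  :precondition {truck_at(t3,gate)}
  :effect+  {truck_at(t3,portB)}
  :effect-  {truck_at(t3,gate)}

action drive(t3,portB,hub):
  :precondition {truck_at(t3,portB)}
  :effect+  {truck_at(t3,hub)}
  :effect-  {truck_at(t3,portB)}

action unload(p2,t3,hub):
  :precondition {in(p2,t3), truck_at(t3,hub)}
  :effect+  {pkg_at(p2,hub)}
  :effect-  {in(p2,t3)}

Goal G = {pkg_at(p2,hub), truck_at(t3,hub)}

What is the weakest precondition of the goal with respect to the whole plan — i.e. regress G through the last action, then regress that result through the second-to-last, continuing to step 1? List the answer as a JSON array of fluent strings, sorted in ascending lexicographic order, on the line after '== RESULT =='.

Work backward from the goal:
  through step 3 (unload(p2,t3,hub)): drop {pkg_at(p2,hub)}, keep {truck_at(t3,hub)}, require {in(p2,t3), truck_at(t3,hub)}
    → {in(p2,t3), truck_at(t3,hub)}
  through step 2 (drive(t3,portB,hub)): drop {truck_at(t3,hub)}, keep {in(p2,t3)}, require {truck_at(t3,portB)}
    → {in(p2,t3), truck_at(t3,portB)}
  through step 1 (drive(t3,gate,portB)): drop {truck_at(t3,portB)}, keep {in(p2,t3)}, require {truck_at(t3,gate)}
    → {in(p2,t3), truck_at(t3,gate)}

== RESULT ==
["in(p2,t3)", "truck_at(t3,gate)"]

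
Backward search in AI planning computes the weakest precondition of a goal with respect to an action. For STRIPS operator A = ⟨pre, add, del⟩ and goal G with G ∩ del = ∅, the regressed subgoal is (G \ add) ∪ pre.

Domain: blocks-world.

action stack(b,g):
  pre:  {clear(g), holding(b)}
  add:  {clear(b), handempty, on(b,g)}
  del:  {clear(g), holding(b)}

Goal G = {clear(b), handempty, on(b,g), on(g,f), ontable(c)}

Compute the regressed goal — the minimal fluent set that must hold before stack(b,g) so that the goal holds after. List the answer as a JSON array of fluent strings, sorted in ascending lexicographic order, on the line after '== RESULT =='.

Compute (G \ add) ∪ pre:
  G ∩ del = {}  (empty — regression defined)
  G \ add = {clear(b), handempty, on(b,g), on(g,f), ontable(c)} \ {clear(b), handempty, on(b,g)} = {on(g,f), ontable(c)}
  ∪ pre   = {on(g,f), ontable(c)} ∪ {clear(g), holding(b)}
          = {clear(g), holding(b), on(g,f), ontable(c)}

== RESULT ==
["clear(g)", "holding(b)", "on(g,f)", "ontable(c)"]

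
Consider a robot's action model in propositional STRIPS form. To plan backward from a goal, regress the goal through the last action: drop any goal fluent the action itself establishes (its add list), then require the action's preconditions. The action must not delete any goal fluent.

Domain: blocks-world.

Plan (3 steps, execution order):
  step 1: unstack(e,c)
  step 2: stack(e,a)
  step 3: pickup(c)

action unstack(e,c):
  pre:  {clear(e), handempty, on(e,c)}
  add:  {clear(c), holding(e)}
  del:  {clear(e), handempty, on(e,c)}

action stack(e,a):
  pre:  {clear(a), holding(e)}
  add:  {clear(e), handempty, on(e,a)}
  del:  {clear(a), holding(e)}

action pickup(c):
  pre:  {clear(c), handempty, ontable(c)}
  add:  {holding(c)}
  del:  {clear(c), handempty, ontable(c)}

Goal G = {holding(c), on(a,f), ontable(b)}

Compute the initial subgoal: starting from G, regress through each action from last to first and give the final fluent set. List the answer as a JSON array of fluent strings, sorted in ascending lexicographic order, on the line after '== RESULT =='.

Work backward from the goal:
  through step 3 (pickup(c)): drop {holding(c)}, keep {on(a,f), ontable(b)}, require {clear(c), handempty, ontable(c)}
    → {clear(c), handempty, on(a,f), ontable(b), ontable(c)}
  through step 2 (stack(e,a)): drop {handempty}, keep {clear(c), on(a,f), ontable(b), ontable(c)}, require {clear(a), holding(e)}
    → {clear(a), clear(c), holding(e), on(a,f), ontable(b), ontable(c)}
  through step 1 (unstack(e,c)): drop {clear(c), holding(e)}, keep {clear(a), on(a,f), ontable(b), ontable(c)}, require {clear(e), handempty, on(e,c)}
    → {clear(a), clear(e), handempty, on(a,f), on(e,c), ontable(b), ontable(c)}

== RESULT ==
["clear(a)", "clear(e)", "handempty", "on(a,f)", "on(e,c)", "ontable(b)", "ontable(c)"]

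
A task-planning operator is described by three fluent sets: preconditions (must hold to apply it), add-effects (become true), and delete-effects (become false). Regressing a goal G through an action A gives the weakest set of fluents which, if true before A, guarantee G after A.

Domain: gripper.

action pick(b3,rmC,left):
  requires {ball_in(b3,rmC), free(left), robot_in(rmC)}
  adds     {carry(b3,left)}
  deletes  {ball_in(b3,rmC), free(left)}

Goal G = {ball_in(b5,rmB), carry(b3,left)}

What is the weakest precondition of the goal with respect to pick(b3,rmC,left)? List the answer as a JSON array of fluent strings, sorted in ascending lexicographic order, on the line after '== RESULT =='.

Compute (G \ add) ∪ pre:
  G ∩ del = {}  (empty — regression defined)
  G \ add = {ball_in(b5,rmB), carry(b3,left)} \ {carry(b3,left)} = {ball_in(b5,rmB)}
  ∪ pre   = {ball_in(b5,rmB)} ∪ {ball_in(b3,rmC), free(left), robot_in(rmC)}
          = {ball_in(b3,rmC), ball_in(b5,rmB), free(left), robot_in(rmC)}

== RESULT ==
["ball_in(b3,rmC)", "ball_in(b5,rmB)", "free(left)", "robot_in(rmC)"]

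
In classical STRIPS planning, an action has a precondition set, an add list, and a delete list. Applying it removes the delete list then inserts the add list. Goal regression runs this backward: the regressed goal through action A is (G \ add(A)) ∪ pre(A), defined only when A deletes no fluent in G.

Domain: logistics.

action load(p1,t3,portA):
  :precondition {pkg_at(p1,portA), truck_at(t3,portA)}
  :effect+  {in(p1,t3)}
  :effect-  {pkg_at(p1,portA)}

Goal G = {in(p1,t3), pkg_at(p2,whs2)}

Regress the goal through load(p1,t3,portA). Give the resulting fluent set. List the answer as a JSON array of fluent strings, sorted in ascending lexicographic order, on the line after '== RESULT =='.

Regress:
  G ∩ del = {}  (empty — regression defined)
  G \ add = {in(p1,t3), pkg_at(p2,whs2)} \ {in(p1,t3)} = {pkg_at(p2,whs2)}
  ∪ pre   = {pkg_at(p2,whs2)} ∪ {pkg_at(p1,portA), truck_at(t3,portA)}
          = {pkg_at(p1,portA), pkg_at(p2,whs2), truck_at(t3,portA)}

== RESULT ==
["pkg_at(p1,portA)", "pkg_at(p2,whs2)", "truck_at(t3,portA)"]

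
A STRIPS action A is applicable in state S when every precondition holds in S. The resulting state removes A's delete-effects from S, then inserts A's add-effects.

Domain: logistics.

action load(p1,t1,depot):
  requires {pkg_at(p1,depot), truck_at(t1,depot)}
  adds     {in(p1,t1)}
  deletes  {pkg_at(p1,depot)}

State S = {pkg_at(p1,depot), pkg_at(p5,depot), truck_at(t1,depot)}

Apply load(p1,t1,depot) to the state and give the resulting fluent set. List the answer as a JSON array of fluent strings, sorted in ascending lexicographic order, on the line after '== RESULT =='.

Compute (S \ del) ∪ add:
  pre ⊆ S: {pkg_at(p1,depot), truck_at(t1,depot)} ⊆ S  — applicable
  S \ del = {pkg_at(p5,depot), truck_at(t1,depot)}
  ∪ add   = {in(p1,t1), pkg_at(p5,depot), truck_at(t1,depot)}

== RESULT ==
["in(p1,t1)", "pkg_at(p5,depot)", "truck_at(t1,depot)"]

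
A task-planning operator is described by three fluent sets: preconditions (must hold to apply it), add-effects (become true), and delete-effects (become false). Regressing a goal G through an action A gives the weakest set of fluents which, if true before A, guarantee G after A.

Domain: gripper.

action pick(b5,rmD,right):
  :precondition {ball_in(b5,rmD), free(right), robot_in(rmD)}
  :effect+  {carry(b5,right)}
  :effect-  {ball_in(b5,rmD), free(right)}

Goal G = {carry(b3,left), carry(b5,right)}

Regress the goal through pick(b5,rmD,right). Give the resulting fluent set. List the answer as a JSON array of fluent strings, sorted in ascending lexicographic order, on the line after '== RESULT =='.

Compute (G \ add) ∪ pre:
  G ∩ del = {}  (empty — regression defined)
  G \ add = {carry(b3,left), carry(b5,right)} \ {carry(b5,right)} = {carry(b3,left)}
  ∪ pre   = {carry(b3,left)} ∪ {ball_in(b5,rmD), free(right), robot_in(rmD)}
          = {ball_in(b5,rmD), carry(b3,left), free(right), robot_in(rmD)}

== RESULT ==
["ball_in(b5,rmD)", "carry(b3,left)", "free(right)", "robot_in(rmD)"]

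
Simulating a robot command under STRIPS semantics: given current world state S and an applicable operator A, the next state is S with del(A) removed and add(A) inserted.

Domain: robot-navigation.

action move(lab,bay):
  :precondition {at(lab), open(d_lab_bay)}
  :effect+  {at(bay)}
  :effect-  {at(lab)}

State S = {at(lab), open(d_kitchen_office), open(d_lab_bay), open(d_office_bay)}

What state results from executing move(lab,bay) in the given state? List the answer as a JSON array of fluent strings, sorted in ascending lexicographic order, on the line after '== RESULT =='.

Compute (S \ del) ∪ add:
  pre ⊆ S: {at(lab), open(d_lab_bay)} ⊆ S  — applicable
  S \ del = {open(d_kitchen_office), open(d_lab_bay), open(d_office_bay)}
  ∪ add   = {at(bay), open(d_kitchen_office), open(d_lab_bay), open(d_office_bay)}

== RESULT ==
["at(bay)", "open(d_kitchen_office)", "open(d_lab_bay)", "open(d_office_bay)"]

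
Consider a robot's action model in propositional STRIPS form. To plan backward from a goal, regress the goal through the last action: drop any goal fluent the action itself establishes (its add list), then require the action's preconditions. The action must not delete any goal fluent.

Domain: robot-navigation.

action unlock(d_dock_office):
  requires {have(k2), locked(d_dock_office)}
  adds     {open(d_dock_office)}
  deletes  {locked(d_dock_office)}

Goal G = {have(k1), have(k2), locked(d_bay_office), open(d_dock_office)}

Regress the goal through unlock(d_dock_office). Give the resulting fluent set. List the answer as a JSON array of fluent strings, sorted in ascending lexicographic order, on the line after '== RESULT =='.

Regress:
  G ∩ del = {}  (empty — regression defined)
  G \ add = {have(k1), have(k2), locked(d_bay_office), open(d_dock_office)} \ {open(d_dock_office)} = {have(k1), have(k2), locked(d_bay_office)}
  ∪ pre   = {have(k1), have(k2), locked(d_bay_office)} ∪ {have(k2), locked(d_dock_office)}
          = {have(k1), have(k2), locked(d_bay_office), locked(d_dock_office)}

== RESULT ==
["have(k1)", "have(k2)", "locked(d_bay_office)", "locked(d_dock_office)"]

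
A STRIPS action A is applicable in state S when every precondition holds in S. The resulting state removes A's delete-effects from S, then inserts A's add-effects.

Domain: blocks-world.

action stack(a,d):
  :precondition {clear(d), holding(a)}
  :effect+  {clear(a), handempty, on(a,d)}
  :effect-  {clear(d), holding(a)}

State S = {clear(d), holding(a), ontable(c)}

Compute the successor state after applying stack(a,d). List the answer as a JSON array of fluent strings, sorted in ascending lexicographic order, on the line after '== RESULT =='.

Compute (S \ del) ∪ add:
  pre ⊆ S: {clear(d), holding(a)} ⊆ S  — applicable
  S \ del = {ontable(c)}
  ∪ add   = {clear(a), handempty, on(a,d), ontable(c)}

== RESULT ==
["clear(a)", "handempty", "on(a,d)", "ontable(c)"]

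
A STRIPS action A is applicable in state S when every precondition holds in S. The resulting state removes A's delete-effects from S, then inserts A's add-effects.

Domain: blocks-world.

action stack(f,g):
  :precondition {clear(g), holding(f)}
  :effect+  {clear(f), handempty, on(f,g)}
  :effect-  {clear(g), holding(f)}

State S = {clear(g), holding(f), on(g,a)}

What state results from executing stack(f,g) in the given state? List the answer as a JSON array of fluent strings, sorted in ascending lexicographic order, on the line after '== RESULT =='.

Progress:
  pre ⊆ S: {clear(g), holding(f)} ⊆ S  — applicable
  S \ del = {on(g,a)}
  ∪ add   = {clear(f), handempty, on(f,g), on(g,a)}

== RESULT ==
["clear(f)", "handempty", "on(f,g)", "on(g,a)"]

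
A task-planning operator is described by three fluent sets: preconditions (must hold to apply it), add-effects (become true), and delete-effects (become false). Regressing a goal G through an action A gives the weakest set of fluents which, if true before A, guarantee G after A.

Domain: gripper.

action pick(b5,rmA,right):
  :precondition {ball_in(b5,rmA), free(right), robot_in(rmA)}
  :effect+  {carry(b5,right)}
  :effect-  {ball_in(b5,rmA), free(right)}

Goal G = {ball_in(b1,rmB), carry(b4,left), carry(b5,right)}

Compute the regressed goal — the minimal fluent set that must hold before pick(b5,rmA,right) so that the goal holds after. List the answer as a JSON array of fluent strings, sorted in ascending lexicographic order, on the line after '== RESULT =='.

Compute (G \ add) ∪ pre:
  G ∩ del = {}  (empty — regression defined)
  G \ add = {ball_in(b1,rmB), carry(b4,left), carry(b5,right)} \ {carry(b5,right)} = {ball_in(b1,rmB), carry(b4,left)}
  ∪ pre   = {ball_in(b1,rmB), carry(b4,left)} ∪ {ball_in(b5,rmA), free(right), robot_in(rmA)}
          = {ball_in(b1,rmB), ball_in(b5,rmA), carry(b4,left), free(right), robot_in(rmA)}

== RESULT ==
["ball_in(b1,rmB)", "ball_in(b5,rmA)", "carry(b4,left)", "free(right)", "robot_in(rmA)"]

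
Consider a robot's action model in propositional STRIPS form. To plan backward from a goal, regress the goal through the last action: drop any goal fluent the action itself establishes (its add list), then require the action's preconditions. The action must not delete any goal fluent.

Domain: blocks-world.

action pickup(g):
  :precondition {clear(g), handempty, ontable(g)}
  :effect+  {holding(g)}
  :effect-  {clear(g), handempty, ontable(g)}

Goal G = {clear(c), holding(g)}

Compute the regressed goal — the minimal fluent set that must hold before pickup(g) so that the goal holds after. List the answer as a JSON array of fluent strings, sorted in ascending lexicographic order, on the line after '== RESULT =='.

Regress:
  G ∩ del = {}  (empty — regression defined)
  G \ add = {clear(c), holding(g)} \ {holding(g)} = {clear(c)}
  ∪ pre   = {clear(c)} ∪ {clear(g), handempty, ontable(g)}
          = {clear(c), clear(g), handempty, ontable(g)}

== RESULT ==
["clear(c)", "clear(g)", "handempty", "ontable(g)"]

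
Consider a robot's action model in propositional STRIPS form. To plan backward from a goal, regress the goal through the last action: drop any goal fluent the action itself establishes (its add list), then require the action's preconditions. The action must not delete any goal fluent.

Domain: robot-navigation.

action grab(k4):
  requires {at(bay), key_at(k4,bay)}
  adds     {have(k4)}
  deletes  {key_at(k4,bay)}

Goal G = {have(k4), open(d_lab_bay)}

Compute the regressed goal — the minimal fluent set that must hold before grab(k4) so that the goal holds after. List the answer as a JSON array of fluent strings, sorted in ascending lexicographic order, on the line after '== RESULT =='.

Compute (G \ add) ∪ pre:
  G ∩ del = {}  (empty — regression defined)
  G \ add = {have(k4), open(d_lab_bay)} \ {have(k4)} = {open(d_lab_bay)}
  ∪ pre   = {open(d_lab_bay)} ∪ {at(bay), key_at(k4,bay)}
          = {at(bay), key_at(k4,bay), open(d_lab_bay)}

== RESULT ==
["at(bay)", "key_at(k4,bay)", "open(d_lab_bay)"]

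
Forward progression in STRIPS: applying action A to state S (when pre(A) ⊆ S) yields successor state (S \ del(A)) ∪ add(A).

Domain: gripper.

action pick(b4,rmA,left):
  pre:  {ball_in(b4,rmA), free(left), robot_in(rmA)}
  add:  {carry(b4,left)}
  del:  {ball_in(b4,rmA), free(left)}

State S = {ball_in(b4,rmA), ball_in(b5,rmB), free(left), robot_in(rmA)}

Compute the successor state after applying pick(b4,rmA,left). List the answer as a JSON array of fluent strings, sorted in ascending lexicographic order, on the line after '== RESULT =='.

Compute (S \ del) ∪ add:
  pre ⊆ S: {ball_in(b4,rmA), free(left), robot_in(rmA)} ⊆ S  — applicable
  S \ del = {ball_in(b5,rmB), robot_in(rmA)}
  ∪ add   = {ball_in(b5,rmB), carry(b4,left), robot_in(rmA)}

== RESULT ==
["ball_in(b5,rmB)", "carry(b4,left)", "robot_in(rmA)"]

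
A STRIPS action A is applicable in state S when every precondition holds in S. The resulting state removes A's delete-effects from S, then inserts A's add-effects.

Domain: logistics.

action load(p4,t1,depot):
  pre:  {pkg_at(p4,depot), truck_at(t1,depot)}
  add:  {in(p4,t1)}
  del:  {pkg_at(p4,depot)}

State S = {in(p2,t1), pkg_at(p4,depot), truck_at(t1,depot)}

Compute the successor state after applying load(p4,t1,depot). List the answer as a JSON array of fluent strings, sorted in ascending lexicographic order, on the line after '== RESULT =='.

Compute (S \ del) ∪ add:
  pre ⊆ S: {pkg_at(p4,depot), truck_at(t1,depot)} ⊆ S  — applicable
  S \ del = {in(p2,t1), truck_at(t1,depot)}
  ∪ add   = {in(p2,t1), in(p4,t1), truck_at(t1,depot)}

== RESULT ==
["in(p2,t1)", "in(p4,t1)", "truck_at(t1,depot)"]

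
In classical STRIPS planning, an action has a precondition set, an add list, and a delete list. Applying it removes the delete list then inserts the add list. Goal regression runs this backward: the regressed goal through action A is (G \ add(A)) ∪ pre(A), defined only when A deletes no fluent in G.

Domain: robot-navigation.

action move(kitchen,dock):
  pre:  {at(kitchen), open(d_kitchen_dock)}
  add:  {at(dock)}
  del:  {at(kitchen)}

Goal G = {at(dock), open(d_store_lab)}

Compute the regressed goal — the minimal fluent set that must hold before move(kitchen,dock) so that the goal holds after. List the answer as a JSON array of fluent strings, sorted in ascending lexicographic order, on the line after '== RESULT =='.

Regress:
  G ∩ del = {}  (empty — regression defined)
  G \ add = {at(dock), open(d_store_lab)} \ {at(dock)} = {open(d_store_lab)}
  ∪ pre   = {open(d_store_lab)} ∪ {at(kitchen), open(d_kitchen_dock)}
          = {at(kitchen), open(d_kitchen_dock), open(d_store_lab)}

== RESULT ==
["at(kitchen)", "open(d_kitchen_dock)", "open(d_store_lab)"]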